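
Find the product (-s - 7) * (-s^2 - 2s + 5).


Distribute each term of the first polynomial:
  (-s)(-s^2 - 2s + 5) = s^3 + 2s^2 - 5s
  (-7)(-s^2 - 2s + 5) = 7s^2 + 14s - 35
Sum: s^3 + 9s^2 + 9s - 35


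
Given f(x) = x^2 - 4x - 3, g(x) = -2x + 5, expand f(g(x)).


Substitute g(x) into f:
f(g(x)) = 1*(-2x + 5)^2 + (-4)*(-2x + 5) + (-3)
(-2x + 5)^2 = 4x^2 - 20x + 25
Expand and combine: 4x^2 - 12x + 2


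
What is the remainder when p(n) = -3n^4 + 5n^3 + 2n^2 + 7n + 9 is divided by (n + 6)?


By the Remainder Theorem, the remainder equals p(-6):
  -3*(-6)^4 = -3888
  5*(-6)^3 = -1080
  2*(-6)^2 = 72
  7*(-6)^1 = -42
  constant: 9
Sum: -3888 - 1080 + 72 - 42 + 9 = -4929


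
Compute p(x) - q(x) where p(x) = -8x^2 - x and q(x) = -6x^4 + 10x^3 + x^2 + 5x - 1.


Distribute the minus sign:
  (-8x^2 - x)
- (-6x^4 + 10x^3 + x^2 + 5x - 1)
Negate second polynomial: 6x^4 - 10x^3 - x^2 - 5x + 1
Add: 6x^4 - 10x^3 - 9x^2 - 6x + 1


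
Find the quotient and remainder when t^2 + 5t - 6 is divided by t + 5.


(t^2 + 5t - 6) / (t + 5)
Step 1: t * (t + 5) = t^2 + 5t; subtract.
Step 2: 0 * (t + 5) = 0; subtract.
Quotient: t, Remainder: -6


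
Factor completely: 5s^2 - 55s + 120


Roots satisfy r1 + r2 = -b/a = 11 and r1*r2 = c/a = 24.
So r1 = 3, r2 = 8.
5s^2 - 55s + 120 = 5(s - r1)(s - r2) = 5(s - 3)(s - 8)


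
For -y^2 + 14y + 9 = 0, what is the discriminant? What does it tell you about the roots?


D = b^2 - 4ac = (14)^2 - 4(-1)(9) = 196 + 36 = 232
Since D > 0: two distinct irrational roots


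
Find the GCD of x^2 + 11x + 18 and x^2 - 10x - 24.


Factor each:
  x^2 + 11x + 18 = (x + 2)(x + 9)
  x^2 - 10x - 24 = (x + 2)(x - 12)
Common monic factor: x + 2


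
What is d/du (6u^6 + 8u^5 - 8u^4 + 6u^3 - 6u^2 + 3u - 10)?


Apply the power rule term by term:
  d/du(6u^6) = 36u^5
  d/du(8u^5) = 40u^4
  d/du(-8u^4) = -32u^3
  d/du(6u^3) = 18u^2
  d/du(-6u^2) = -12u
  d/du(3u) = 3
  d/du(-10) = 0
p'(u) = 36u^5 + 40u^4 - 32u^3 + 18u^2 - 12u + 3


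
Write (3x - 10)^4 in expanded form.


Expand (3x - 10)^4 by repeated multiplication:
  (3x - 10)^2 = 9x^2 - 60x + 100
  (3x - 10)^3 = 27x^3 - 270x^2 + 900x - 1000
= 81x^4 - 1080x^3 + 5400x^2 - 12000x + 10000


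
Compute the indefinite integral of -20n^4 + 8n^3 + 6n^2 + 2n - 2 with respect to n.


Reverse power rule on each term:
  ∫ -20n^4 dn = -4n^5
  ∫ 8n^3 dn = 2n^4
  ∫ 6n^2 dn = 2n^3
  ∫ 2n dn = n^2
  ∫ -2 dn = -2n
F(n) = -4n^5 + 2n^4 + 2n^3 + n^2 - 2n + C


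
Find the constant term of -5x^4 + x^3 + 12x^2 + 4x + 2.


Read off the constant term: 2


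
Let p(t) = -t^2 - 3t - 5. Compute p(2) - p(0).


p(2) = -15
p(0) = -5
p(2) - p(0) = -15 + 5 = -10


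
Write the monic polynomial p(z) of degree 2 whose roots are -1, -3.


p(z) = (z + 1)(z + 3)
Expand: z^2 + 4z + 3


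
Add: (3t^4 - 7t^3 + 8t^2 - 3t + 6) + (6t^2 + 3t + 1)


Align terms by degree and add:
  3t^4 - 7t^3 + 8t^2 - 3t + 6
+ 6t^2 + 3t + 1
= 3t^4 - 7t^3 + 14t^2 + 7


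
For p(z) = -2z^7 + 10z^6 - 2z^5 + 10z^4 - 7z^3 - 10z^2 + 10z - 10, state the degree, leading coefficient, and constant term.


Highest power of z is 7, with coefficient -2. Constant term is -10.
Degree = 7, leading coefficient = -2, constant term = -10


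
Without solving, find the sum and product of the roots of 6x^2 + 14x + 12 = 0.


For ax^2+bx+c=0: sum = -b/a, product = c/a.
a=6, b=14, c=12
Sum = -(14)/6 = -7/3
Product = (12)/6 = 2


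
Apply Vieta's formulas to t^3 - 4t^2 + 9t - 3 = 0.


Monic cubic t^3+bt^2+ct+d=0: sum=-b, pairwise sum=c, product=-d.
b=-4, c=9, d=-3
r1+r2+r3 = 4
r1r2+r1r3+r2r3 = 9
r1r2r3 = 3


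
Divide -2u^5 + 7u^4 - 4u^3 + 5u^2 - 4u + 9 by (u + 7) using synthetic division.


Synthetic division with c = -7. Coefficients: -2, 7, -4, 5, -4, 9
Bring down -2.
  -2 * -7 = 14; 14 + 7 = 21
  21 * -7 = -147; -147 - 4 = -151
  -151 * -7 = 1057; 1057 + 5 = 1062
  1062 * -7 = -7434; -7434 - 4 = -7438
  -7438 * -7 = 52066; 52066 + 9 = 52075
Quotient: -2u^4 + 21u^3 - 151u^2 + 1062u - 7438, Remainder: 52075


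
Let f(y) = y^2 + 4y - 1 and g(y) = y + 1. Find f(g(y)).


Substitute g(y) into f:
f(g(y)) = 1*(y + 1)^2 + 4*(y + 1) + (-1)
(y + 1)^2 = y^2 + 2y + 1
Expand and combine: y^2 + 6y + 4


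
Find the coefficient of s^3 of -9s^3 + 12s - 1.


Read off the coefficient of s^3: -9


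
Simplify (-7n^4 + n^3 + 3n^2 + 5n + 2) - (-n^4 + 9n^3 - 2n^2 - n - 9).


Distribute the minus sign:
  (-7n^4 + n^3 + 3n^2 + 5n + 2)
- (-n^4 + 9n^3 - 2n^2 - n - 9)
Negate second polynomial: n^4 - 9n^3 + 2n^2 + n + 9
Add: -6n^4 - 8n^3 + 5n^2 + 6n + 11


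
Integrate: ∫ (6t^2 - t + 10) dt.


Reverse power rule on each term:
  ∫ 6t^2 dt = 2t^3
  ∫ -t dt = -(1/2)t^2
  ∫ 10 dt = 10t
F(t) = 2t^3 - (1/2)t^2 + 10t + C


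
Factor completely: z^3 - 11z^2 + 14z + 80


Try integer roots (divisors of 80). z=5: p(5)=0.
Divide out (z - 5): quotient is z^2 - 6z - 16.
Factor the quadratic: (z - 8)(z + 2)
Result: (z - 5)(z - 8)(z + 2)


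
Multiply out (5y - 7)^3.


Expand (5y - 7)^3 by repeated multiplication:
  (5y - 7)^2 = 25y^2 - 70y + 49
= 125y^3 - 525y^2 + 735y - 343


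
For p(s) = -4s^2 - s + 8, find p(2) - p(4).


p(2) = -10
p(4) = -60
p(2) - p(4) = -10 + 60 = 50


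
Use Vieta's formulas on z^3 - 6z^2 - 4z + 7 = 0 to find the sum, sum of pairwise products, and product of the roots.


Monic cubic z^3+bz^2+cz+d=0: sum=-b, pairwise sum=c, product=-d.
b=-6, c=-4, d=7
r1+r2+r3 = 6
r1r2+r1r3+r2r3 = -4
r1r2r3 = -7


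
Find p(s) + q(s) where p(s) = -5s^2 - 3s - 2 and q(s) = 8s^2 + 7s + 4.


Align terms by degree and add:
  -5s^2 - 3s - 2
+ 8s^2 + 7s + 4
= 3s^2 + 4s + 2


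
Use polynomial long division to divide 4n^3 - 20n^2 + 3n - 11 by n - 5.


(4n^3 - 20n^2 + 3n - 11) / (n - 5)
Step 1: 4n^2 * (n - 5) = 4n^3 - 20n^2; subtract.
Step 2: 0 * (n - 5) = 0; subtract.
Step 3: 3 * (n - 5) = 3n - 15; subtract.
Quotient: 4n^2 + 3, Remainder: 4


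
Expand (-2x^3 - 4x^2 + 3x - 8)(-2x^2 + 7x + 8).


Distribute each term of the first polynomial:
  (-2x^3)(-2x^2 + 7x + 8) = 4x^5 - 14x^4 - 16x^3
  (-4x^2)(-2x^2 + 7x + 8) = 8x^4 - 28x^3 - 32x^2
  (3x)(-2x^2 + 7x + 8) = -6x^3 + 21x^2 + 24x
  (-8)(-2x^2 + 7x + 8) = 16x^2 - 56x - 64
Sum: 4x^5 - 6x^4 - 50x^3 + 5x^2 - 32x - 64


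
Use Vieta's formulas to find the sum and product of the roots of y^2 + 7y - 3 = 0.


For ay^2+by+c=0: sum = -b/a, product = c/a.
a=1, b=7, c=-3
Sum = -(7)/1 = -7
Product = (-3)/1 = -3


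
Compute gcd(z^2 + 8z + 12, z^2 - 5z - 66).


Factor each:
  z^2 + 8z + 12 = (z + 6)(z + 2)
  z^2 - 5z - 66 = (z + 6)(z - 11)
Common monic factor: z + 6


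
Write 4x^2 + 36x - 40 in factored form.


Roots satisfy r1 + r2 = -b/a = -9 and r1*r2 = c/a = -10.
So r1 = -10, r2 = 1.
4x^2 + 36x - 40 = 4(x - r1)(x - r2) = 4(x + 10)(x - 1)


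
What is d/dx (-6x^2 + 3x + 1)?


Apply the power rule term by term:
  d/dx(-6x^2) = -12x
  d/dx(3x) = 3
  d/dx(1) = 0
p'(x) = -12x + 3


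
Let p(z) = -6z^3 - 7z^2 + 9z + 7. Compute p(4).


Using direct substitution:
  -6 * (4)^3 = -384
  -7 * (4)^2 = -112
  9 * (4)^1 = 36
  constant: 7
Sum = -384 - 112 + 36 + 7 = -453


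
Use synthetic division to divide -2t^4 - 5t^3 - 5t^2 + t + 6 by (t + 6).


Synthetic division with c = -6. Coefficients: -2, -5, -5, 1, 6
Bring down -2.
  -2 * -6 = 12; 12 - 5 = 7
  7 * -6 = -42; -42 - 5 = -47
  -47 * -6 = 282; 282 + 1 = 283
  283 * -6 = -1698; -1698 + 6 = -1692
Quotient: -2t^3 + 7t^2 - 47t + 283, Remainder: -1692


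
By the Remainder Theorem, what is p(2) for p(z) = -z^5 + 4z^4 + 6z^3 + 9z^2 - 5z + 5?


By the Remainder Theorem, the remainder equals p(2):
  -1*(2)^5 = -32
  4*(2)^4 = 64
  6*(2)^3 = 48
  9*(2)^2 = 36
  -5*(2)^1 = -10
  constant: 5
Sum: -32 + 64 + 48 + 36 - 10 + 5 = 111


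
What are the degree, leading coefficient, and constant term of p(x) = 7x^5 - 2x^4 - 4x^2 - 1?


Highest power of x is 5, with coefficient 7. Constant term is -1.
Degree = 5, leading coefficient = 7, constant term = -1


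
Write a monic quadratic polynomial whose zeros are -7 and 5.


p(t) = (t + 7)(t - 5)
Expand: t^2 + 2t - 35


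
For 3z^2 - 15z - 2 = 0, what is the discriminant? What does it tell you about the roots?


D = b^2 - 4ac = (-15)^2 - 4(3)(-2) = 225 + 24 = 249
Since D > 0: two distinct irrational roots


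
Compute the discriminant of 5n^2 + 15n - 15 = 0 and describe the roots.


D = b^2 - 4ac = (15)^2 - 4(5)(-15) = 225 + 300 = 525
Since D > 0: two distinct irrational roots


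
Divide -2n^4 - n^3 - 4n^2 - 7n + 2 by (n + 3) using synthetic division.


Synthetic division with c = -3. Coefficients: -2, -1, -4, -7, 2
Bring down -2.
  -2 * -3 = 6; 6 - 1 = 5
  5 * -3 = -15; -15 - 4 = -19
  -19 * -3 = 57; 57 - 7 = 50
  50 * -3 = -150; -150 + 2 = -148
Quotient: -2n^3 + 5n^2 - 19n + 50, Remainder: -148


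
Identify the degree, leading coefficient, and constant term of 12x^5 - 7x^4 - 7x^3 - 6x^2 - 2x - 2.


Highest power of x is 5, with coefficient 12. Constant term is -2.
Degree = 5, leading coefficient = 12, constant term = -2


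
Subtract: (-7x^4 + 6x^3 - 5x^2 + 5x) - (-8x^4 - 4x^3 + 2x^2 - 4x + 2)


Distribute the minus sign:
  (-7x^4 + 6x^3 - 5x^2 + 5x)
- (-8x^4 - 4x^3 + 2x^2 - 4x + 2)
Negate second polynomial: 8x^4 + 4x^3 - 2x^2 + 4x - 2
Add: x^4 + 10x^3 - 7x^2 + 9x - 2


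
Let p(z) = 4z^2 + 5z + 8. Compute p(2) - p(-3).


p(2) = 34
p(-3) = 29
p(2) - p(-3) = 34 - 29 = 5


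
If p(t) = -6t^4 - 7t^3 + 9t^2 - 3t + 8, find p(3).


Using direct substitution:
  -6 * (3)^4 = -486
  -7 * (3)^3 = -189
  9 * (3)^2 = 81
  -3 * (3)^1 = -9
  constant: 8
Sum = -486 - 189 + 81 - 9 + 8 = -595


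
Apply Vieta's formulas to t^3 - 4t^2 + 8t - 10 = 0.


Monic cubic t^3+bt^2+ct+d=0: sum=-b, pairwise sum=c, product=-d.
b=-4, c=8, d=-10
r1+r2+r3 = 4
r1r2+r1r3+r2r3 = 8
r1r2r3 = 10


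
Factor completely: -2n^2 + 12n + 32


Roots satisfy r1 + r2 = -b/a = 6 and r1*r2 = c/a = -16.
So r1 = 8, r2 = -2.
-2n^2 + 12n + 32 = -2(n - r1)(n - r2) = -2(n - 8)(n + 2)


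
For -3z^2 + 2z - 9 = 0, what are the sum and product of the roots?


For az^2+bz+c=0: sum = -b/a, product = c/a.
a=-3, b=2, c=-9
Sum = -(2)/-3 = 2/3
Product = (-9)/-3 = 3


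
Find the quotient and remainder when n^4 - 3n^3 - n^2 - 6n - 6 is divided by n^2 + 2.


(n^4 - 3n^3 - n^2 - 6n - 6) / (n^2 + 2)
Step 1: n^2 * (n^2 + 2) = n^4 + 2n^2; subtract.
Step 2: -3n * (n^2 + 2) = -3n^3 - 6n; subtract.
Step 3: -3 * (n^2 + 2) = -3n^2 - 6; subtract.
Quotient: n^2 - 3n - 3, Remainder: 0


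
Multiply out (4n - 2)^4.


Expand (4n - 2)^4 by repeated multiplication:
  (4n - 2)^2 = 16n^2 - 16n + 4
  (4n - 2)^3 = 64n^3 - 96n^2 + 48n - 8
= 256n^4 - 512n^3 + 384n^2 - 128n + 16


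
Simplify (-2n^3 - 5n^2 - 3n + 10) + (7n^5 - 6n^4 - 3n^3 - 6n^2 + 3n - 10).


Align terms by degree and add:
  -2n^3 - 5n^2 - 3n + 10
+ 7n^5 - 6n^4 - 3n^3 - 6n^2 + 3n - 10
= 7n^5 - 6n^4 - 5n^3 - 11n^2


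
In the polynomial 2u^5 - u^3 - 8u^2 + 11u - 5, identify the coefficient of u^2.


Read off the coefficient of u^2: -8


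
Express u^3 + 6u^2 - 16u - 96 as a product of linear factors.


Try integer roots (divisors of -96). u=-6: p(-6)=0.
Divide out (u + 6): quotient is u^2 - 16.
Factor the quadratic: (u + 4)(u - 4)
Result: (u + 6)(u + 4)(u - 4)


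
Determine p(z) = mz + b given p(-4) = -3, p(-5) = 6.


p(z) = mz + b. Using p(-4)=-3, p(-5)=6:
m = (-3 - 6)/(-4 + 5) = -9/1 = -9
b = -3 - m*(-4) = -3 - 36 = -39
p(z) = -9z - 39


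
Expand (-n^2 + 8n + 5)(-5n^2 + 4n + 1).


Distribute each term of the first polynomial:
  (-n^2)(-5n^2 + 4n + 1) = 5n^4 - 4n^3 - n^2
  (8n)(-5n^2 + 4n + 1) = -40n^3 + 32n^2 + 8n
  (5)(-5n^2 + 4n + 1) = -25n^2 + 20n + 5
Sum: 5n^4 - 44n^3 + 6n^2 + 28n + 5


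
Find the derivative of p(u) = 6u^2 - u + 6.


Apply the power rule term by term:
  d/du(6u^2) = 12u
  d/du(-u) = -1
  d/du(6) = 0
p'(u) = 12u - 1


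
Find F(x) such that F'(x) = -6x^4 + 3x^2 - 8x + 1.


Reverse power rule on each term:
  ∫ -6x^4 dx = -(6/5)x^5
  ∫ 3x^2 dx = x^3
  ∫ -8x dx = -4x^2
  ∫ 1 dx = x
F(x) = -(6/5)x^5 + x^3 - 4x^2 + x + C


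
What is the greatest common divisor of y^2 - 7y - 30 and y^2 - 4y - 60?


Factor each:
  y^2 - 7y - 30 = (y - 10)(y + 3)
  y^2 - 4y - 60 = (y - 10)(y + 6)
Common monic factor: y - 10


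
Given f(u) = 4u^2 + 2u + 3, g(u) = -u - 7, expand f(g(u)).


Substitute g(u) into f:
f(g(u)) = 4*(-u - 7)^2 + 2*(-u - 7) + 3
(-u - 7)^2 = u^2 + 14u + 49
Expand and combine: 4u^2 + 54u + 185


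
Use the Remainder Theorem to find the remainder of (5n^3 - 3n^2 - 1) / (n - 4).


By the Remainder Theorem, the remainder equals p(4):
  5*(4)^3 = 320
  -3*(4)^2 = -48
  0*(4)^1 = 0
  constant: -1
Sum: 320 - 48 + 0 - 1 = 271


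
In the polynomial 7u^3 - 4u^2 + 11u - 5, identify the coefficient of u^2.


Read off the coefficient of u^2: -4


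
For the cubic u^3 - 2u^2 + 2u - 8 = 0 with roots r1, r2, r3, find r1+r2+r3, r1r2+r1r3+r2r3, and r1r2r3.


Monic cubic u^3+bu^2+cu+d=0: sum=-b, pairwise sum=c, product=-d.
b=-2, c=2, d=-8
r1+r2+r3 = 2
r1r2+r1r3+r2r3 = 2
r1r2r3 = 8


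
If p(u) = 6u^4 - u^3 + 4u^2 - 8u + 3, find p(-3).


Using direct substitution:
  6 * (-3)^4 = 486
  -1 * (-3)^3 = 27
  4 * (-3)^2 = 36
  -8 * (-3)^1 = 24
  constant: 3
Sum = 486 + 27 + 36 + 24 + 3 = 576


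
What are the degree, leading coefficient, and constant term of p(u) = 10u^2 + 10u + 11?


Highest power of u is 2, with coefficient 10. Constant term is 11.
Degree = 2, leading coefficient = 10, constant term = 11


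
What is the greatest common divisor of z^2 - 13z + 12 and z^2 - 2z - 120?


Factor each:
  z^2 - 13z + 12 = (z - 12)(z - 1)
  z^2 - 2z - 120 = (z - 12)(z + 10)
Common monic factor: z - 12


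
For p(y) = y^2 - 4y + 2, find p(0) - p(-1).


p(0) = 2
p(-1) = 7
p(0) - p(-1) = 2 - 7 = -5


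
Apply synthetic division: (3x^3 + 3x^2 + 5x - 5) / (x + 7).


Synthetic division with c = -7. Coefficients: 3, 3, 5, -5
Bring down 3.
  3 * -7 = -21; -21 + 3 = -18
  -18 * -7 = 126; 126 + 5 = 131
  131 * -7 = -917; -917 - 5 = -922
Quotient: 3x^2 - 18x + 131, Remainder: -922


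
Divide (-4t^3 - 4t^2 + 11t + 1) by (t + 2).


(-4t^3 - 4t^2 + 11t + 1) / (t + 2)
Step 1: -4t^2 * (t + 2) = -4t^3 - 8t^2; subtract.
Step 2: 4t * (t + 2) = 4t^2 + 8t; subtract.
Step 3: 3 * (t + 2) = 3t + 6; subtract.
Quotient: -4t^2 + 4t + 3, Remainder: -5


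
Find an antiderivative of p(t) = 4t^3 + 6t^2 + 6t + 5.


Reverse power rule on each term:
  ∫ 4t^3 dt = t^4
  ∫ 6t^2 dt = 2t^3
  ∫ 6t dt = 3t^2
  ∫ 5 dt = 5t
F(t) = t^4 + 2t^3 + 3t^2 + 5t + C


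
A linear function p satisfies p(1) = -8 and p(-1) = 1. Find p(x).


p(x) = mx + b. Using p(1)=-8, p(-1)=1:
m = (-8 - 1)/(1 + 1) = -9/2 = -9/2
b = -8 - m*(1) = -8 + 9/2 = -7/2
p(x) = -(9/2)x - (7/2)


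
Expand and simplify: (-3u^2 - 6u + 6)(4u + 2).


Distribute each term of the first polynomial:
  (-3u^2)(4u + 2) = -12u^3 - 6u^2
  (-6u)(4u + 2) = -24u^2 - 12u
  (6)(4u + 2) = 24u + 12
Sum: -12u^3 - 30u^2 + 12u + 12


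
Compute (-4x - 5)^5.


Expand (-4x - 5)^5 by repeated multiplication:
  (-4x - 5)^2 = 16x^2 + 40x + 25
  (-4x - 5)^3 = -64x^3 - 240x^2 - 300x - 125
  (-4x - 5)^4 = 256x^4 + 1280x^3 + 2400x^2 + 2000x + 625
= -1024x^5 - 6400x^4 - 16000x^3 - 20000x^2 - 12500x - 3125


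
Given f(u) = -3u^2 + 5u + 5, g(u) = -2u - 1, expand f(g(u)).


Substitute g(u) into f:
f(g(u)) = -3*(-2u - 1)^2 + 5*(-2u - 1) + 5
(-2u - 1)^2 = 4u^2 + 4u + 1
Expand and combine: -12u^2 - 22u - 3


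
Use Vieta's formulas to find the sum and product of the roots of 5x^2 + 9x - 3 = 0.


For ax^2+bx+c=0: sum = -b/a, product = c/a.
a=5, b=9, c=-3
Sum = -(9)/5 = -9/5
Product = (-3)/5 = -3/5


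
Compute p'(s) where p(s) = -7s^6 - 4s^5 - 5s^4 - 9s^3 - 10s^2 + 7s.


Apply the power rule term by term:
  d/ds(-7s^6) = -42s^5
  d/ds(-4s^5) = -20s^4
  d/ds(-5s^4) = -20s^3
  d/ds(-9s^3) = -27s^2
  d/ds(-10s^2) = -20s
  d/ds(7s) = 7
p'(s) = -42s^5 - 20s^4 - 20s^3 - 27s^2 - 20s + 7


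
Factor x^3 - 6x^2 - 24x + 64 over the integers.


Try integer roots (divisors of 64). x=8: p(8)=0.
Divide out (x - 8): quotient is x^2 + 2x - 8.
Factor the quadratic: (x + 4)(x - 2)
Result: (x - 8)(x + 4)(x - 2)


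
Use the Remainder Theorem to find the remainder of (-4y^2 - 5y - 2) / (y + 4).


By the Remainder Theorem, the remainder equals p(-4):
  -4*(-4)^2 = -64
  -5*(-4)^1 = 20
  constant: -2
Sum: -64 + 20 - 2 = -46


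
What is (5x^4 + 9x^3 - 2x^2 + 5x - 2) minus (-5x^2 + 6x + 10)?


Distribute the minus sign:
  (5x^4 + 9x^3 - 2x^2 + 5x - 2)
- (-5x^2 + 6x + 10)
Negate second polynomial: 5x^2 - 6x - 10
Add: 5x^4 + 9x^3 + 3x^2 - x - 12


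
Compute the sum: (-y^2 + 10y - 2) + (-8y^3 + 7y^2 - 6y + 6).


Align terms by degree and add:
  -y^2 + 10y - 2
  -8y^3 + 7y^2 - 6y + 6
= -8y^3 + 6y^2 + 4y + 4


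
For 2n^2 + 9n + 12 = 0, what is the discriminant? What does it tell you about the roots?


D = b^2 - 4ac = (9)^2 - 4(2)(12) = 81 - 96 = -15
Since D < 0: two complex conjugate roots (no real roots)


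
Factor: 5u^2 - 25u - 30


Roots satisfy r1 + r2 = -b/a = 5 and r1*r2 = c/a = -6.
So r1 = 6, r2 = -1.
5u^2 - 25u - 30 = 5(u - r1)(u - r2) = 5(u - 6)(u + 1)


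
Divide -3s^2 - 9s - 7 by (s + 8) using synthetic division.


Synthetic division with c = -8. Coefficients: -3, -9, -7
Bring down -3.
  -3 * -8 = 24; 24 - 9 = 15
  15 * -8 = -120; -120 - 7 = -127
Quotient: -3s + 15, Remainder: -127


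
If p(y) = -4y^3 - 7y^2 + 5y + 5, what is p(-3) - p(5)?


p(-3) = 35
p(5) = -645
p(-3) - p(5) = 35 + 645 = 680


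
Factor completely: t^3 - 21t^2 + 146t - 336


Try integer roots (divisors of -336). t=7: p(7)=0.
Divide out (t - 7): quotient is t^2 - 14t + 48.
Factor the quadratic: (t - 6)(t - 8)
Result: (t - 7)(t - 6)(t - 8)


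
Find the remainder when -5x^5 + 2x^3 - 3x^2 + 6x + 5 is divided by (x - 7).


By the Remainder Theorem, the remainder equals p(7):
  -5*(7)^5 = -84035
  0*(7)^4 = 0
  2*(7)^3 = 686
  -3*(7)^2 = -147
  6*(7)^1 = 42
  constant: 5
Sum: -84035 + 0 + 686 - 147 + 42 + 5 = -83449


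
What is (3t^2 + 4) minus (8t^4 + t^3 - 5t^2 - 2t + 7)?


Distribute the minus sign:
  (3t^2 + 4)
- (8t^4 + t^3 - 5t^2 - 2t + 7)
Negate second polynomial: -8t^4 - t^3 + 5t^2 + 2t - 7
Add: -8t^4 - t^3 + 8t^2 + 2t - 3


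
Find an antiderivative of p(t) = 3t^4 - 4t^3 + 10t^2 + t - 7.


Reverse power rule on each term:
  ∫ 3t^4 dt = (3/5)t^5
  ∫ -4t^3 dt = -t^4
  ∫ 10t^2 dt = (10/3)t^3
  ∫ t dt = (1/2)t^2
  ∫ -7 dt = -7t
F(t) = (3/5)t^5 - t^4 + (10/3)t^3 + (1/2)t^2 - 7t + C


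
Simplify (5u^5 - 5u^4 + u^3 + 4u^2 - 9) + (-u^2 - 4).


Align terms by degree and add:
  5u^5 - 5u^4 + u^3 + 4u^2 - 9
  -u^2 - 4
= 5u^5 - 5u^4 + u^3 + 3u^2 - 13


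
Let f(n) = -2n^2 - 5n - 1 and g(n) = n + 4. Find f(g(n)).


Substitute g(n) into f:
f(g(n)) = -2*(n + 4)^2 + (-5)*(n + 4) + (-1)
(n + 4)^2 = n^2 + 8n + 16
Expand and combine: -2n^2 - 21n - 53


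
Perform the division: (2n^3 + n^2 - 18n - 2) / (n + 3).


(2n^3 + n^2 - 18n - 2) / (n + 3)
Step 1: 2n^2 * (n + 3) = 2n^3 + 6n^2; subtract.
Step 2: -5n * (n + 3) = -5n^2 - 15n; subtract.
Step 3: -3 * (n + 3) = -3n - 9; subtract.
Quotient: 2n^2 - 5n - 3, Remainder: 7


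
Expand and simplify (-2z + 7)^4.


Expand (-2z + 7)^4 by repeated multiplication:
  (-2z + 7)^2 = 4z^2 - 28z + 49
  (-2z + 7)^3 = -8z^3 + 84z^2 - 294z + 343
= 16z^4 - 224z^3 + 1176z^2 - 2744z + 2401


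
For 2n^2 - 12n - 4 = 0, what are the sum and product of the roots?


For an^2+bn+c=0: sum = -b/a, product = c/a.
a=2, b=-12, c=-4
Sum = -(-12)/2 = 6
Product = (-4)/2 = -2


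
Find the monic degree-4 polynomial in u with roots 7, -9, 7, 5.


p(u) = (u - 7)(u + 9)(u - 7)(u - 5)
Expand: u^4 - 10u^3 - 52u^2 + 826u - 2205


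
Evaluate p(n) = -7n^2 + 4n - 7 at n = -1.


Using direct substitution:
  -7 * (-1)^2 = -7
  4 * (-1)^1 = -4
  constant: -7
Sum = -7 - 4 - 7 = -18


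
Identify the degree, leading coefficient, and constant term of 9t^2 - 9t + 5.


Highest power of t is 2, with coefficient 9. Constant term is 5.
Degree = 2, leading coefficient = 9, constant term = 5


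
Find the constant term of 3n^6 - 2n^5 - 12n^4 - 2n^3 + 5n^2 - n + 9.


Read off the constant term: 9


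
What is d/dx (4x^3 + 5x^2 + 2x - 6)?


Apply the power rule term by term:
  d/dx(4x^3) = 12x^2
  d/dx(5x^2) = 10x
  d/dx(2x) = 2
  d/dx(-6) = 0
p'(x) = 12x^2 + 10x + 2


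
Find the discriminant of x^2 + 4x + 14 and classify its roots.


D = b^2 - 4ac = (4)^2 - 4(1)(14) = 16 - 56 = -40
Since D < 0: two complex conjugate roots (no real roots)


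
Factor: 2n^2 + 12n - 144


Roots satisfy r1 + r2 = -b/a = -6 and r1*r2 = c/a = -72.
So r1 = 6, r2 = -12.
2n^2 + 12n - 144 = 2(n - r1)(n - r2) = 2(n - 6)(n + 12)


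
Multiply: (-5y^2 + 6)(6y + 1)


Distribute each term of the first polynomial:
  (-5y^2)(6y + 1) = -30y^3 - 5y^2
  (6)(6y + 1) = 36y + 6
Sum: -30y^3 - 5y^2 + 36y + 6


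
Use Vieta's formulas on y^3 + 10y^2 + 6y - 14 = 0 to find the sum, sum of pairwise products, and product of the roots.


Monic cubic y^3+by^2+cy+d=0: sum=-b, pairwise sum=c, product=-d.
b=10, c=6, d=-14
r1+r2+r3 = -10
r1r2+r1r3+r2r3 = 6
r1r2r3 = 14


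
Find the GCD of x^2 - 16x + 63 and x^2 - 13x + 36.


Factor each:
  x^2 - 16x + 63 = (x - 9)(x - 7)
  x^2 - 13x + 36 = (x - 9)(x - 4)
Common monic factor: x - 9


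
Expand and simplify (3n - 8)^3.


Expand (3n - 8)^3 by repeated multiplication:
  (3n - 8)^2 = 9n^2 - 48n + 64
= 27n^3 - 216n^2 + 576n - 512


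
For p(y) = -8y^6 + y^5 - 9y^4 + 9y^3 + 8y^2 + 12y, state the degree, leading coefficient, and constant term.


Highest power of y is 6, with coefficient -8. Constant term is 0.
Degree = 6, leading coefficient = -8, constant term = 0


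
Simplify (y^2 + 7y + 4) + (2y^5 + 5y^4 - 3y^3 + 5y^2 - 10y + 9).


Align terms by degree and add:
  y^2 + 7y + 4
+ 2y^5 + 5y^4 - 3y^3 + 5y^2 - 10y + 9
= 2y^5 + 5y^4 - 3y^3 + 6y^2 - 3y + 13


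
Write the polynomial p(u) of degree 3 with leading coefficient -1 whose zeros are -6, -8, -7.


p(u) = -(u + 6)(u + 8)(u + 7)
Expand: -u^3 - 21u^2 - 146u - 336


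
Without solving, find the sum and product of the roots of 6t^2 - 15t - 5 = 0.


For at^2+bt+c=0: sum = -b/a, product = c/a.
a=6, b=-15, c=-5
Sum = -(-15)/6 = 5/2
Product = (-5)/6 = -5/6


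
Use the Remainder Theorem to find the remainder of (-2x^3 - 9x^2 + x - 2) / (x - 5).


By the Remainder Theorem, the remainder equals p(5):
  -2*(5)^3 = -250
  -9*(5)^2 = -225
  1*(5)^1 = 5
  constant: -2
Sum: -250 - 225 + 5 - 2 = -472


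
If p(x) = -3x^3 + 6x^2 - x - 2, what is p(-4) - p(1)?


p(-4) = 290
p(1) = 0
p(-4) - p(1) = 290 = 290


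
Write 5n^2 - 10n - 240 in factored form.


Roots satisfy r1 + r2 = -b/a = 2 and r1*r2 = c/a = -48.
So r1 = 8, r2 = -6.
5n^2 - 10n - 240 = 5(n - r1)(n - r2) = 5(n - 8)(n + 6)


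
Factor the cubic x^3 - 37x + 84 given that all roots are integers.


Try integer roots (divisors of 84). x=-7: p(-7)=0.
Divide out (x + 7): quotient is x^2 - 7x + 12.
Factor the quadratic: (x - 3)(x - 4)
Result: (x + 7)(x - 3)(x - 4)


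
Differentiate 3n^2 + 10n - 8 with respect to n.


Apply the power rule term by term:
  d/dn(3n^2) = 6n
  d/dn(10n) = 10
  d/dn(-8) = 0
p'(n) = 6n + 10


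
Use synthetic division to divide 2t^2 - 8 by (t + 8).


Synthetic division with c = -8. Coefficients: 2, 0, -8
Bring down 2.
  2 * -8 = -16; -16 + 0 = -16
  -16 * -8 = 128; 128 - 8 = 120
Quotient: 2t - 16, Remainder: 120


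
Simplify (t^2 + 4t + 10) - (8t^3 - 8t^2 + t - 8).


Distribute the minus sign:
  (t^2 + 4t + 10)
- (8t^3 - 8t^2 + t - 8)
Negate second polynomial: -8t^3 + 8t^2 - t + 8
Add: -8t^3 + 9t^2 + 3t + 18


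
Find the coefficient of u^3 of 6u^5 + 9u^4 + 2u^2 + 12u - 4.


Read off the coefficient of u^3: 0


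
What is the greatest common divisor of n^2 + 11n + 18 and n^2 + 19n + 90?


Factor each:
  n^2 + 11n + 18 = (n + 9)(n + 2)
  n^2 + 19n + 90 = (n + 9)(n + 10)
Common monic factor: n + 9


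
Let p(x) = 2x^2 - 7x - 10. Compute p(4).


Using direct substitution:
  2 * (4)^2 = 32
  -7 * (4)^1 = -28
  constant: -10
Sum = 32 - 28 - 10 = -6


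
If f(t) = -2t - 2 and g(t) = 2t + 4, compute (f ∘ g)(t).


Substitute g(t) into f:
f(g(t)) = -2*(2t + 4) + (-2)
Expand and combine: -4t - 10


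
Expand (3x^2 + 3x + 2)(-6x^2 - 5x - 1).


Distribute each term of the first polynomial:
  (3x^2)(-6x^2 - 5x - 1) = -18x^4 - 15x^3 - 3x^2
  (3x)(-6x^2 - 5x - 1) = -18x^3 - 15x^2 - 3x
  (2)(-6x^2 - 5x - 1) = -12x^2 - 10x - 2
Sum: -18x^4 - 33x^3 - 30x^2 - 13x - 2


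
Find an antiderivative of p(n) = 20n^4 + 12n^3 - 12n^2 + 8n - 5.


Reverse power rule on each term:
  ∫ 20n^4 dn = 4n^5
  ∫ 12n^3 dn = 3n^4
  ∫ -12n^2 dn = -4n^3
  ∫ 8n dn = 4n^2
  ∫ -5 dn = -5n
F(n) = 4n^5 + 3n^4 - 4n^3 + 4n^2 - 5n + C


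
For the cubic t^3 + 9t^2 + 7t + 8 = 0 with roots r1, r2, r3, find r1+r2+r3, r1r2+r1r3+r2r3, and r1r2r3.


Monic cubic t^3+bt^2+ct+d=0: sum=-b, pairwise sum=c, product=-d.
b=9, c=7, d=8
r1+r2+r3 = -9
r1r2+r1r3+r2r3 = 7
r1r2r3 = -8


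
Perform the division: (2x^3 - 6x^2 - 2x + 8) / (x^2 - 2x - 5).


(2x^3 - 6x^2 - 2x + 8) / (x^2 - 2x - 5)
Step 1: 2x * (x^2 - 2x - 5) = 2x^3 - 4x^2 - 10x; subtract.
Step 2: -2 * (x^2 - 2x - 5) = -2x^2 + 4x + 10; subtract.
Quotient: 2x - 2, Remainder: 4x - 2


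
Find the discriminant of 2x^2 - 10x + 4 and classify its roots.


D = b^2 - 4ac = (-10)^2 - 4(2)(4) = 100 - 32 = 68
Since D > 0: two distinct irrational roots


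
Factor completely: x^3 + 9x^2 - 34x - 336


Try integer roots (divisors of -336). x=-7: p(-7)=0.
Divide out (x + 7): quotient is x^2 + 2x - 48.
Factor the quadratic: (x + 8)(x - 6)
Result: (x + 7)(x + 8)(x - 6)


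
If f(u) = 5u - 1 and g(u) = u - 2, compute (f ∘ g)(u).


Substitute g(u) into f:
f(g(u)) = 5*(u - 2) + (-1)
Expand and combine: 5u - 11


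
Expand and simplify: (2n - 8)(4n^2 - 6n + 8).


Distribute each term of the first polynomial:
  (2n)(4n^2 - 6n + 8) = 8n^3 - 12n^2 + 16n
  (-8)(4n^2 - 6n + 8) = -32n^2 + 48n - 64
Sum: 8n^3 - 44n^2 + 64n - 64


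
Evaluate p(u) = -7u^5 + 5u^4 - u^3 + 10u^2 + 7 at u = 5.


Using direct substitution:
  -7 * (5)^5 = -21875
  5 * (5)^4 = 3125
  -1 * (5)^3 = -125
  10 * (5)^2 = 250
  0 * (5)^1 = 0
  constant: 7
Sum = -21875 + 3125 - 125 + 250 + 0 + 7 = -18618


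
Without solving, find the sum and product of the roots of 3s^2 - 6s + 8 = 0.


For as^2+bs+c=0: sum = -b/a, product = c/a.
a=3, b=-6, c=8
Sum = -(-6)/3 = 2
Product = (8)/3 = 8/3


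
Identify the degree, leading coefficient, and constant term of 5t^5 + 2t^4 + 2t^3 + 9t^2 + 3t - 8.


Highest power of t is 5, with coefficient 5. Constant term is -8.
Degree = 5, leading coefficient = 5, constant term = -8


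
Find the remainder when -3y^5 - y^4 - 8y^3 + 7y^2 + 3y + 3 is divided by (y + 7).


By the Remainder Theorem, the remainder equals p(-7):
  -3*(-7)^5 = 50421
  -1*(-7)^4 = -2401
  -8*(-7)^3 = 2744
  7*(-7)^2 = 343
  3*(-7)^1 = -21
  constant: 3
Sum: 50421 - 2401 + 2744 + 343 - 21 + 3 = 51089


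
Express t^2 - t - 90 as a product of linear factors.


Roots satisfy r1 + r2 = -b/a = 1 and r1*r2 = c/a = -90.
So r1 = -9, r2 = 10.
t^2 - t - 90 = (t - r1)(t - r2) = (t + 9)(t - 10)


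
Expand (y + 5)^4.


Expand (y + 5)^4 by repeated multiplication:
  (y + 5)^2 = y^2 + 10y + 25
  (y + 5)^3 = y^3 + 15y^2 + 75y + 125
= y^4 + 20y^3 + 150y^2 + 500y + 625


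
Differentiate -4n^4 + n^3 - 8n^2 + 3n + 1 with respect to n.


Apply the power rule term by term:
  d/dn(-4n^4) = -16n^3
  d/dn(n^3) = 3n^2
  d/dn(-8n^2) = -16n
  d/dn(3n) = 3
  d/dn(1) = 0
p'(n) = -16n^3 + 3n^2 - 16n + 3


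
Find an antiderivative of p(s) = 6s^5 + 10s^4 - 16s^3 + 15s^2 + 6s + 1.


Reverse power rule on each term:
  ∫ 6s^5 ds = s^6
  ∫ 10s^4 ds = 2s^5
  ∫ -16s^3 ds = -4s^4
  ∫ 15s^2 ds = 5s^3
  ∫ 6s ds = 3s^2
  ∫ 1 ds = s
F(s) = s^6 + 2s^5 - 4s^4 + 5s^3 + 3s^2 + s + C


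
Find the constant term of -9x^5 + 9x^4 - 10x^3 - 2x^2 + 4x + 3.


Read off the constant term: 3


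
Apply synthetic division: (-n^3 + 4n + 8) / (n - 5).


Synthetic division with c = 5. Coefficients: -1, 0, 4, 8
Bring down -1.
  -1 * 5 = -5; -5 + 0 = -5
  -5 * 5 = -25; -25 + 4 = -21
  -21 * 5 = -105; -105 + 8 = -97
Quotient: -n^2 - 5n - 21, Remainder: -97


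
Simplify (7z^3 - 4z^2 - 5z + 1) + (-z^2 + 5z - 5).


Align terms by degree and add:
  7z^3 - 4z^2 - 5z + 1
  -z^2 + 5z - 5
= 7z^3 - 5z^2 - 4


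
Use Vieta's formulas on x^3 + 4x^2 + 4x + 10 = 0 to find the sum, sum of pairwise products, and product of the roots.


Monic cubic x^3+bx^2+cx+d=0: sum=-b, pairwise sum=c, product=-d.
b=4, c=4, d=10
r1+r2+r3 = -4
r1r2+r1r3+r2r3 = 4
r1r2r3 = -10


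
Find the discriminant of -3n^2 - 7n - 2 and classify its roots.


D = b^2 - 4ac = (-7)^2 - 4(-3)(-2) = 49 - 24 = 25
Since D > 0: two distinct rational roots


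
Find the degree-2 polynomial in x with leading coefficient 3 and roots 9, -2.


p(x) = 3(x - 9)(x + 2)
Expand: 3x^2 - 21x - 54


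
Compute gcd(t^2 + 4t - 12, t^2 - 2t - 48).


Factor each:
  t^2 + 4t - 12 = (t + 6)(t - 2)
  t^2 - 2t - 48 = (t + 6)(t - 8)
Common monic factor: t + 6


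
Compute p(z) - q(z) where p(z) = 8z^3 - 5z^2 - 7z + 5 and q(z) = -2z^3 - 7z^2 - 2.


Distribute the minus sign:
  (8z^3 - 5z^2 - 7z + 5)
- (-2z^3 - 7z^2 - 2)
Negate second polynomial: 2z^3 + 7z^2 + 2
Add: 10z^3 + 2z^2 - 7z + 7


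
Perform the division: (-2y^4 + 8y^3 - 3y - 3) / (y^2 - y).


(-2y^4 + 8y^3 - 3y - 3) / (y^2 - y)
Step 1: -2y^2 * (y^2 - y) = -2y^4 + 2y^3; subtract.
Step 2: 6y * (y^2 - y) = 6y^3 - 6y^2; subtract.
Step 3: 6 * (y^2 - y) = 6y^2 - 6y; subtract.
Quotient: -2y^2 + 6y + 6, Remainder: 3y - 3


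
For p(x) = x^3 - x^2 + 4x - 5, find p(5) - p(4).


p(5) = 115
p(4) = 59
p(5) - p(4) = 115 - 59 = 56


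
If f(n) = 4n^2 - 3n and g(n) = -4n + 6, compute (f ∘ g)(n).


Substitute g(n) into f:
f(g(n)) = 4*(-4n + 6)^2 + (-3)*(-4n + 6)
(-4n + 6)^2 = 16n^2 - 48n + 36
Expand and combine: 64n^2 - 180n + 126


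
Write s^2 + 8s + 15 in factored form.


Roots satisfy r1 + r2 = -b/a = -8 and r1*r2 = c/a = 15.
So r1 = -3, r2 = -5.
s^2 + 8s + 15 = (s - r1)(s - r2) = (s + 3)(s + 5)


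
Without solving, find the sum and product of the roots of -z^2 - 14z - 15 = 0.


For az^2+bz+c=0: sum = -b/a, product = c/a.
a=-1, b=-14, c=-15
Sum = -(-14)/-1 = -14
Product = (-15)/-1 = 15


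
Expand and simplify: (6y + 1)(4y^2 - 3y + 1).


Distribute each term of the first polynomial:
  (6y)(4y^2 - 3y + 1) = 24y^3 - 18y^2 + 6y
  (1)(4y^2 - 3y + 1) = 4y^2 - 3y + 1
Sum: 24y^3 - 14y^2 + 3y + 1


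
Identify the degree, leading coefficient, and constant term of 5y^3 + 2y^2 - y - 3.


Highest power of y is 3, with coefficient 5. Constant term is -3.
Degree = 3, leading coefficient = 5, constant term = -3


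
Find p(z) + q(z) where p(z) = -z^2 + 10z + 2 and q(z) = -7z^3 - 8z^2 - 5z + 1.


Align terms by degree and add:
  -z^2 + 10z + 2
  -7z^3 - 8z^2 - 5z + 1
= -7z^3 - 9z^2 + 5z + 3


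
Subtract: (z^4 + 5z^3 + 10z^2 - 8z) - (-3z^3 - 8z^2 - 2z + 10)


Distribute the minus sign:
  (z^4 + 5z^3 + 10z^2 - 8z)
- (-3z^3 - 8z^2 - 2z + 10)
Negate second polynomial: 3z^3 + 8z^2 + 2z - 10
Add: z^4 + 8z^3 + 18z^2 - 6z - 10


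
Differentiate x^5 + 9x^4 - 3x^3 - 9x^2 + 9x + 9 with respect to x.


Apply the power rule term by term:
  d/dx(x^5) = 5x^4
  d/dx(9x^4) = 36x^3
  d/dx(-3x^3) = -9x^2
  d/dx(-9x^2) = -18x
  d/dx(9x) = 9
  d/dx(9) = 0
p'(x) = 5x^4 + 36x^3 - 9x^2 - 18x + 9


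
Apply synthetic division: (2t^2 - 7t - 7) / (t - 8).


Synthetic division with c = 8. Coefficients: 2, -7, -7
Bring down 2.
  2 * 8 = 16; 16 - 7 = 9
  9 * 8 = 72; 72 - 7 = 65
Quotient: 2t + 9, Remainder: 65


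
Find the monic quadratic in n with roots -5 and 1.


p(n) = (n + 5)(n - 1)
Expand: n^2 + 4n - 5


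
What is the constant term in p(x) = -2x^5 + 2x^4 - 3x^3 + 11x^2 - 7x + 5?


Read off the constant term: 5


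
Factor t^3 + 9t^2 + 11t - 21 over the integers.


Try integer roots (divisors of -21). t=1: p(1)=0.
Divide out (t - 1): quotient is t^2 + 10t + 21.
Factor the quadratic: (t + 3)(t + 7)
Result: (t - 1)(t + 3)(t + 7)


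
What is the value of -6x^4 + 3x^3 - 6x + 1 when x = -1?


Using direct substitution:
  -6 * (-1)^4 = -6
  3 * (-1)^3 = -3
  0 * (-1)^2 = 0
  -6 * (-1)^1 = 6
  constant: 1
Sum = -6 - 3 + 0 + 6 + 1 = -2


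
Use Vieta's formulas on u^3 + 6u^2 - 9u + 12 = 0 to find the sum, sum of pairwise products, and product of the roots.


Monic cubic u^3+bu^2+cu+d=0: sum=-b, pairwise sum=c, product=-d.
b=6, c=-9, d=12
r1+r2+r3 = -6
r1r2+r1r3+r2r3 = -9
r1r2r3 = -12


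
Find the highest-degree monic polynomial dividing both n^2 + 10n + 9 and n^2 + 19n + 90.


Factor each:
  n^2 + 10n + 9 = (n + 9)(n + 1)
  n^2 + 19n + 90 = (n + 9)(n + 10)
Common monic factor: n + 9


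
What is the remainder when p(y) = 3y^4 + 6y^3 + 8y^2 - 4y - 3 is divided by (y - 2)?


By the Remainder Theorem, the remainder equals p(2):
  3*(2)^4 = 48
  6*(2)^3 = 48
  8*(2)^2 = 32
  -4*(2)^1 = -8
  constant: -3
Sum: 48 + 48 + 32 - 8 - 3 = 117


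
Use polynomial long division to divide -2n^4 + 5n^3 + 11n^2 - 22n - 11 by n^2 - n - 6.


(-2n^4 + 5n^3 + 11n^2 - 22n - 11) / (n^2 - n - 6)
Step 1: -2n^2 * (n^2 - n - 6) = -2n^4 + 2n^3 + 12n^2; subtract.
Step 2: 3n * (n^2 - n - 6) = 3n^3 - 3n^2 - 18n; subtract.
Step 3: 2 * (n^2 - n - 6) = 2n^2 - 2n - 12; subtract.
Quotient: -2n^2 + 3n + 2, Remainder: -2n + 1


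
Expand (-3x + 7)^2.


Expand (-3x + 7)^2 by repeated multiplication:
= 9x^2 - 42x + 49


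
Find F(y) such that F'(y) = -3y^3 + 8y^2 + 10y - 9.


Reverse power rule on each term:
  ∫ -3y^3 dy = -(3/4)y^4
  ∫ 8y^2 dy = (8/3)y^3
  ∫ 10y dy = 5y^2
  ∫ -9 dy = -9y
F(y) = -(3/4)y^4 + (8/3)y^3 + 5y^2 - 9y + C


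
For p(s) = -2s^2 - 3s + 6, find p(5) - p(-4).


p(5) = -59
p(-4) = -14
p(5) - p(-4) = -59 + 14 = -45


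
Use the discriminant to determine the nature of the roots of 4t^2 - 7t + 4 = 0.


D = b^2 - 4ac = (-7)^2 - 4(4)(4) = 49 - 64 = -15
Since D < 0: two complex conjugate roots (no real roots)


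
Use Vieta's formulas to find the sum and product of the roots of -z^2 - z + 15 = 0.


For az^2+bz+c=0: sum = -b/a, product = c/a.
a=-1, b=-1, c=15
Sum = -(-1)/-1 = -1
Product = (15)/-1 = -15


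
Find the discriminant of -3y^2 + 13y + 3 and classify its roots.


D = b^2 - 4ac = (13)^2 - 4(-3)(3) = 169 + 36 = 205
Since D > 0: two distinct irrational roots


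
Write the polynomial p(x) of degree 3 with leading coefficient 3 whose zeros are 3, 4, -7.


p(x) = 3(x - 3)(x - 4)(x + 7)
Expand: 3x^3 - 111x + 252


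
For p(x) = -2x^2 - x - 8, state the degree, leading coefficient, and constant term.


Highest power of x is 2, with coefficient -2. Constant term is -8.
Degree = 2, leading coefficient = -2, constant term = -8


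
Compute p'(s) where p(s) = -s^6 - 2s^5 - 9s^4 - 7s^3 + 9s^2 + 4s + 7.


Apply the power rule term by term:
  d/ds(-s^6) = -6s^5
  d/ds(-2s^5) = -10s^4
  d/ds(-9s^4) = -36s^3
  d/ds(-7s^3) = -21s^2
  d/ds(9s^2) = 18s
  d/ds(4s) = 4
  d/ds(7) = 0
p'(s) = -6s^5 - 10s^4 - 36s^3 - 21s^2 + 18s + 4


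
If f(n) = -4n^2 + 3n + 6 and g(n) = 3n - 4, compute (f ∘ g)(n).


Substitute g(n) into f:
f(g(n)) = -4*(3n - 4)^2 + 3*(3n - 4) + 6
(3n - 4)^2 = 9n^2 - 24n + 16
Expand and combine: -36n^2 + 105n - 70


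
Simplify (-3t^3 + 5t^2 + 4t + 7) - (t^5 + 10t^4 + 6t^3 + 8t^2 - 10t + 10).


Distribute the minus sign:
  (-3t^3 + 5t^2 + 4t + 7)
- (t^5 + 10t^4 + 6t^3 + 8t^2 - 10t + 10)
Negate second polynomial: -t^5 - 10t^4 - 6t^3 - 8t^2 + 10t - 10
Add: -t^5 - 10t^4 - 9t^3 - 3t^2 + 14t - 3


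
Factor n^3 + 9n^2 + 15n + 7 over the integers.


Try integer roots (divisors of 7). n=-1: p(-1)=0.
Divide out (n + 1): quotient is n^2 + 8n + 7.
Factor the quadratic: (n + 7)(n + 1)
Result: (n + 1)(n + 7)(n + 1)


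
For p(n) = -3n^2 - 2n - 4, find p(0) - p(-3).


p(0) = -4
p(-3) = -25
p(0) - p(-3) = -4 + 25 = 21


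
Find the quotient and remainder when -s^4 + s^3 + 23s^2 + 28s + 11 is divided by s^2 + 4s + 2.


(-s^4 + s^3 + 23s^2 + 28s + 11) / (s^2 + 4s + 2)
Step 1: -s^2 * (s^2 + 4s + 2) = -s^4 - 4s^3 - 2s^2; subtract.
Step 2: 5s * (s^2 + 4s + 2) = 5s^3 + 20s^2 + 10s; subtract.
Step 3: 5 * (s^2 + 4s + 2) = 5s^2 + 20s + 10; subtract.
Quotient: -s^2 + 5s + 5, Remainder: -2s + 1


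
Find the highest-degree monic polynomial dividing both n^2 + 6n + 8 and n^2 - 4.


Factor each:
  n^2 + 6n + 8 = (n + 2)(n + 4)
  n^2 - 4 = (n + 2)(n - 2)
Common monic factor: n + 2


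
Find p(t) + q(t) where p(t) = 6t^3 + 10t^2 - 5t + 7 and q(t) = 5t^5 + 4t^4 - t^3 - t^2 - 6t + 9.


Align terms by degree and add:
  6t^3 + 10t^2 - 5t + 7
+ 5t^5 + 4t^4 - t^3 - t^2 - 6t + 9
= 5t^5 + 4t^4 + 5t^3 + 9t^2 - 11t + 16


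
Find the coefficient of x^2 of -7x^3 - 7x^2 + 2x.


Read off the coefficient of x^2: -7


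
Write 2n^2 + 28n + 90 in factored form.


Roots satisfy r1 + r2 = -b/a = -14 and r1*r2 = c/a = 45.
So r1 = -9, r2 = -5.
2n^2 + 28n + 90 = 2(n - r1)(n - r2) = 2(n + 9)(n + 5)


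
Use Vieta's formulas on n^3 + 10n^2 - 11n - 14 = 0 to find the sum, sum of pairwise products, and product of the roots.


Monic cubic n^3+bn^2+cn+d=0: sum=-b, pairwise sum=c, product=-d.
b=10, c=-11, d=-14
r1+r2+r3 = -10
r1r2+r1r3+r2r3 = -11
r1r2r3 = 14


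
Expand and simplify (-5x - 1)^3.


Expand (-5x - 1)^3 by repeated multiplication:
  (-5x - 1)^2 = 25x^2 + 10x + 1
= -125x^3 - 75x^2 - 15x - 1


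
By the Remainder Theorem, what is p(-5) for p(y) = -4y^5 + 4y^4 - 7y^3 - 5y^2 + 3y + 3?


By the Remainder Theorem, the remainder equals p(-5):
  -4*(-5)^5 = 12500
  4*(-5)^4 = 2500
  -7*(-5)^3 = 875
  -5*(-5)^2 = -125
  3*(-5)^1 = -15
  constant: 3
Sum: 12500 + 2500 + 875 - 125 - 15 + 3 = 15738


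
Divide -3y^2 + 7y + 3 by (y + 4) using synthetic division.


Synthetic division with c = -4. Coefficients: -3, 7, 3
Bring down -3.
  -3 * -4 = 12; 12 + 7 = 19
  19 * -4 = -76; -76 + 3 = -73
Quotient: -3y + 19, Remainder: -73


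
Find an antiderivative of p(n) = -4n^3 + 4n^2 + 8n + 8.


Reverse power rule on each term:
  ∫ -4n^3 dn = -n^4
  ∫ 4n^2 dn = (4/3)n^3
  ∫ 8n dn = 4n^2
  ∫ 8 dn = 8n
F(n) = -n^4 + (4/3)n^3 + 4n^2 + 8n + C


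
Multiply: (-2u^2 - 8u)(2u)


Distribute each term of the first polynomial:
  (-2u^2)(2u) = -4u^3
  (-8u)(2u) = -16u^2
Sum: -4u^3 - 16u^2


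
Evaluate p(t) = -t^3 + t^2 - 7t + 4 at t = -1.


Using direct substitution:
  -1 * (-1)^3 = 1
  1 * (-1)^2 = 1
  -7 * (-1)^1 = 7
  constant: 4
Sum = 1 + 1 + 7 + 4 = 13


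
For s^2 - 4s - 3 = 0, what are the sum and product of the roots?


For as^2+bs+c=0: sum = -b/a, product = c/a.
a=1, b=-4, c=-3
Sum = -(-4)/1 = 4
Product = (-3)/1 = -3


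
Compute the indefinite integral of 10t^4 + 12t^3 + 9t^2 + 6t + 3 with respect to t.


Reverse power rule on each term:
  ∫ 10t^4 dt = 2t^5
  ∫ 12t^3 dt = 3t^4
  ∫ 9t^2 dt = 3t^3
  ∫ 6t dt = 3t^2
  ∫ 3 dt = 3t
F(t) = 2t^5 + 3t^4 + 3t^3 + 3t^2 + 3t + C


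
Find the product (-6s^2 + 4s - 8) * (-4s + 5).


Distribute each term of the first polynomial:
  (-6s^2)(-4s + 5) = 24s^3 - 30s^2
  (4s)(-4s + 5) = -16s^2 + 20s
  (-8)(-4s + 5) = 32s - 40
Sum: 24s^3 - 46s^2 + 52s - 40


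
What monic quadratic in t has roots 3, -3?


p(t) = (t - 3)(t + 3)
Expand: t^2 - 9
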